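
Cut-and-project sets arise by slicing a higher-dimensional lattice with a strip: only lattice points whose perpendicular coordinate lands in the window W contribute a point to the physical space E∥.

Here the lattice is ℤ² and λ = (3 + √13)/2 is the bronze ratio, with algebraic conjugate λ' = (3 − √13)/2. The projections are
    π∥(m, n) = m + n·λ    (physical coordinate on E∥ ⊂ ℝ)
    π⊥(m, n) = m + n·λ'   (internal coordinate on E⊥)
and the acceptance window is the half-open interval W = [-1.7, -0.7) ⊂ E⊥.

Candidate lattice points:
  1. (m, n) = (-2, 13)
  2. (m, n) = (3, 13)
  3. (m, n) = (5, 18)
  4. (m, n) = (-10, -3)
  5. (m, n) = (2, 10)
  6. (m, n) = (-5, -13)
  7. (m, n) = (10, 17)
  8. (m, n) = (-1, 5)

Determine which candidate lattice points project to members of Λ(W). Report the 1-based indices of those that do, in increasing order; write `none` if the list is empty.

2, 5, 6

Compute λ' = (3−√13)/2 = -0.30278, so π⊥(m,n) = m -0.30278·n.
[1] lift (-2,13): star map gives -5.93608; window check -1.7 ≤ -5.93608 < -0.7 is false → out
[2] lift (3,13): star map gives -0.93608; window check -1.7 ≤ -0.93608 < -0.7 is true → IN Λ
[3] lift (5,18): star map gives -0.44996; window check -1.7 ≤ -0.44996 < -0.7 is false → out
[4] lift (-10,-3): star map gives -9.09167; window check -1.7 ≤ -9.09167 < -0.7 is false → out
[5] lift (2,10): star map gives -1.02776; window check -1.7 ≤ -1.02776 < -0.7 is true → IN Λ
[6] lift (-5,-13): star map gives -1.06392; window check -1.7 ≤ -1.06392 < -0.7 is true → IN Λ
[7] lift (10,17): star map gives 4.85281; window check -1.7 ≤ 4.85281 < -0.7 is false → out
[8] lift (-1,5): star map gives -2.51388; window check -1.7 ≤ -2.51388 < -0.7 is false → out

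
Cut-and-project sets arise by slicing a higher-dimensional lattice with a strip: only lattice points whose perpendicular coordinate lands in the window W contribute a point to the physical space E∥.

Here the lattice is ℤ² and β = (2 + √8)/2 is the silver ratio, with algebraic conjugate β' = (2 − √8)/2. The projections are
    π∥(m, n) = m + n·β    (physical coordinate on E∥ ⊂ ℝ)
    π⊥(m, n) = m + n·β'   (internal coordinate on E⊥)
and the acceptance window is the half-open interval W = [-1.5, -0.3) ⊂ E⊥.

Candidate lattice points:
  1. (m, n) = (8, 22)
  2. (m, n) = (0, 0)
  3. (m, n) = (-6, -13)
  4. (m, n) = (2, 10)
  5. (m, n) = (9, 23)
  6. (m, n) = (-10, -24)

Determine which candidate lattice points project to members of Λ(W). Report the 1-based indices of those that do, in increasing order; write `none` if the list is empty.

β' = (2−√8)/2 ≈ -0.4142.
[1] lift (8,22): star map gives -1.1127; window check -1.5 ≤ -1.1127 < -0.3 is true → IN Λ
[2] lift (0,0): star map gives 0.0000; window check -1.5 ≤ 0.0000 < -0.3 is false → out
[3] lift (-6,-13): star map gives -0.6152; window check -1.5 ≤ -0.6152 < -0.3 is true → IN Λ
[4] lift (2,10): star map gives -2.1421; window check -1.5 ≤ -2.1421 < -0.3 is false → out
[5] lift (9,23): star map gives -0.5269; window check -1.5 ≤ -0.5269 < -0.3 is true → IN Λ
[6] lift (-10,-24): star map gives -0.0589; window check -1.5 ≤ -0.0589 < -0.3 is false → out

1, 3, 5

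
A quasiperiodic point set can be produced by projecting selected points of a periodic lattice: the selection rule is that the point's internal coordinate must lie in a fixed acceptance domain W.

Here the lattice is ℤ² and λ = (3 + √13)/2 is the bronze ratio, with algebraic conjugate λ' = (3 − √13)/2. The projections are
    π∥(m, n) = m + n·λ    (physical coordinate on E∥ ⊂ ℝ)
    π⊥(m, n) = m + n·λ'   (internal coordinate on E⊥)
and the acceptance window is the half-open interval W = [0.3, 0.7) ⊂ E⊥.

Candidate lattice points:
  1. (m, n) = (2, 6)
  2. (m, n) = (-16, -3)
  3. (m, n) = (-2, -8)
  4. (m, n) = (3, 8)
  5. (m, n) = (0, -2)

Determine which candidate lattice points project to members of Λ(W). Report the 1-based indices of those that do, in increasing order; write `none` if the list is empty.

3, 4, 5

λ' = (3−√13)/2 ≈ -0.3028.
[1] lift (2,6): star map gives 0.1833; window check 0.3 ≤ 0.1833 < 0.7 is false → out
[2] lift (-16,-3): star map gives -15.0917; window check 0.3 ≤ -15.0917 < 0.7 is false → out
[3] lift (-2,-8): star map gives 0.4222; window check 0.3 ≤ 0.4222 < 0.7 is true → IN Λ
[4] lift (3,8): star map gives 0.5778; window check 0.3 ≤ 0.5778 < 0.7 is true → IN Λ
[5] lift (0,-2): star map gives 0.6056; window check 0.3 ≤ 0.6056 < 0.7 is true → IN Λ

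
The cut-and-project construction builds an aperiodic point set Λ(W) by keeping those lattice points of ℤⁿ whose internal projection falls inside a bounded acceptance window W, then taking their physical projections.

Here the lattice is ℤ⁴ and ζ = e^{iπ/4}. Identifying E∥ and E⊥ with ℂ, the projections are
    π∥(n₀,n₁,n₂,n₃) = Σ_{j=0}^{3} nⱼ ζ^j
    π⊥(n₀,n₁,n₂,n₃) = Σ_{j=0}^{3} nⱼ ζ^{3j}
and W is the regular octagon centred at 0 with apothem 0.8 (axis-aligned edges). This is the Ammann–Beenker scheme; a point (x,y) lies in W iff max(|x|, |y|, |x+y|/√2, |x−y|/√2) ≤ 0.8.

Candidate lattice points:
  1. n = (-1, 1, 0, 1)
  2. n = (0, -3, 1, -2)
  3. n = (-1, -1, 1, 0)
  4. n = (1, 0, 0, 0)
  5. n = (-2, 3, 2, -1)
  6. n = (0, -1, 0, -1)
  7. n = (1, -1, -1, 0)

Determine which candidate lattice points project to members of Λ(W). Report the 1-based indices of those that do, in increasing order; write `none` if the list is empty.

With ζ = e^{iπ/4} the internal vectors are ζ^0,ζ^3,ζ^6,ζ^9.
#1 (-1, 1, 0, 1): internal (-1.00000, 1.41421); octagon support 1.70711 vs apothem 0.8 → ∉ W
#2 (0, -3, 1, -2): internal (0.70711, -4.53553); octagon support 4.53553 vs apothem 0.8 → ∉ W
#3 (-1, -1, 1, 0): internal (-0.29289, -1.70711); octagon support 1.70711 vs apothem 0.8 → ∉ W
#4 (1, 0, 0, 0): internal (1.00000, 0.00000); octagon support 1.00000 vs apothem 0.8 → ∉ W
#5 (-2, 3, 2, -1): internal (-4.82843, -0.58579); octagon support 4.82843 vs apothem 0.8 → ∉ W
#6 (0, -1, 0, -1): internal (0.00000, -1.41421); octagon support 1.41421 vs apothem 0.8 → ∉ W
#7 (1, -1, -1, 0): internal (1.70711, 0.29289); octagon support 1.70711 vs apothem 0.8 → ∉ W

none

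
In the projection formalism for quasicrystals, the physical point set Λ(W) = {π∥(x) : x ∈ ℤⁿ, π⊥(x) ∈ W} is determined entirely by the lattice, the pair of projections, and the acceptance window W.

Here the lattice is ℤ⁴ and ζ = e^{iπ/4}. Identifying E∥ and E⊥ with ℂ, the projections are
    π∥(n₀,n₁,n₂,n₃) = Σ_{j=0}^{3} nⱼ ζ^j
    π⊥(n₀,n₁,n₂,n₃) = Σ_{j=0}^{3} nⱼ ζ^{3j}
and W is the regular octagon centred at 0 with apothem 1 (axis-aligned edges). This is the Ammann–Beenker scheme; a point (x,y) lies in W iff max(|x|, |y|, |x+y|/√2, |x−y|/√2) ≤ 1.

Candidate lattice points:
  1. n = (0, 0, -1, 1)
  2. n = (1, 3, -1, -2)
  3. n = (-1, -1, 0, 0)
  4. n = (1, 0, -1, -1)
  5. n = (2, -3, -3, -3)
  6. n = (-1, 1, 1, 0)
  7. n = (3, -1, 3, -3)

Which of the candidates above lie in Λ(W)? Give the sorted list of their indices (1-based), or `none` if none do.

3, 4

With ζ = e^{iπ/4} the internal vectors are ζ^0,ζ^3,ζ^6,ζ^9.
candidate 1: n = (0, 0, -1, 1) → π⊥ ≈ (+0.707107, +1.707107); max(|x|,|y|,|x±y|/√2) = 1.707107 > 1 ⇒ ∉ W
candidate 2: n = (1, 3, -1, -2) → π⊥ ≈ (-2.535534, +1.707107); max(|x|,|y|,|x±y|/√2) = 3.000000 > 1 ⇒ ∉ W
candidate 3: n = (-1, -1, 0, 0) → π⊥ ≈ (-0.292893, -0.707107); max(|x|,|y|,|x±y|/√2) = 0.707107 ≤ 1 ⇒ ∈ W
candidate 4: n = (1, 0, -1, -1) → π⊥ ≈ (+0.292893, +0.292893); max(|x|,|y|,|x±y|/√2) = 0.414214 ≤ 1 ⇒ ∈ W
candidate 5: n = (2, -3, -3, -3) → π⊥ ≈ (+2.000000, -1.242641); max(|x|,|y|,|x±y|/√2) = 2.292893 > 1 ⇒ ∉ W
candidate 6: n = (-1, 1, 1, 0) → π⊥ ≈ (-1.707107, -0.292893); max(|x|,|y|,|x±y|/√2) = 1.707107 > 1 ⇒ ∉ W
candidate 7: n = (3, -1, 3, -3) → π⊥ ≈ (+1.585786, -5.828427); max(|x|,|y|,|x±y|/√2) = 5.828427 > 1 ⇒ ∉ W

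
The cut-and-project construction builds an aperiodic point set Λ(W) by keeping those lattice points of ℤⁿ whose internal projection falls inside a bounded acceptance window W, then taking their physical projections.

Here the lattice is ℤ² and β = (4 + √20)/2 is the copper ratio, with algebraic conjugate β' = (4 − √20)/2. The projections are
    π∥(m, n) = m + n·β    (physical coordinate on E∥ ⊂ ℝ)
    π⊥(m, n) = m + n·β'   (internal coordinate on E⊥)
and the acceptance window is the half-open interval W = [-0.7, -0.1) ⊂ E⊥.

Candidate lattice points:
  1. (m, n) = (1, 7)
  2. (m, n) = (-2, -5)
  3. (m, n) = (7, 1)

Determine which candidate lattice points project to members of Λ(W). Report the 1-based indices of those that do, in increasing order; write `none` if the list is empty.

Numerically β ≈ 4.23607 and β' = −1/β ≈ -0.23607.
candidate 1: (m,n)=(1,7) → π∥ = 1+7·β ≈ 30.65248, π⊥ = 1+7·β' ≈ -0.65248 ∈ [-0.7, -0.1) ⇒ IN Λ
candidate 2: (m,n)=(-2,-5) → π∥ = -2-5·β ≈ -23.18034, π⊥ = -2-5·β' ≈ -0.81966 ∉ [-0.7, -0.1) ⇒ out
candidate 3: (m,n)=(7,1) → π∥ = 7+1·β ≈ 11.23607, π⊥ = 7+1·β' ≈ 6.76393 ∉ [-0.7, -0.1) ⇒ out

1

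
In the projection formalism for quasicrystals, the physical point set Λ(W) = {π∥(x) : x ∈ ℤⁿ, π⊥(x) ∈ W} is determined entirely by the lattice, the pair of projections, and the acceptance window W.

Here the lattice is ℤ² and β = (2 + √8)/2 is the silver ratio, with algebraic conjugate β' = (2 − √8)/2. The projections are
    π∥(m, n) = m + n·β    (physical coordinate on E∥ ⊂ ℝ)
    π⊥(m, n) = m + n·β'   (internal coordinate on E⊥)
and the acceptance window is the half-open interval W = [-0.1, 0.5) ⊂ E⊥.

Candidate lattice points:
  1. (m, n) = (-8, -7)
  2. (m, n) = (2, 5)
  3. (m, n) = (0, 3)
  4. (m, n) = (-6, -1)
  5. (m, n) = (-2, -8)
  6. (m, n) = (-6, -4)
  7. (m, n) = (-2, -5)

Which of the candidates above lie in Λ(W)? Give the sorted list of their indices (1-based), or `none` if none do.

β' = (2−√8)/2 ≈ -0.41421.
candidate 1: (m,n)=(-8,-7) → π∥ = -8-7·β ≈ -24.89949, π⊥ = -8-7·β' ≈ -5.10051 ∉ [-0.1, 0.5) ⇒ out
candidate 2: (m,n)=(2,5) → π∥ = 2+5·β ≈ 14.07107, π⊥ = 2+5·β' ≈ -0.07107 ∈ [-0.1, 0.5) ⇒ IN Λ
candidate 3: (m,n)=(0,3) → π∥ = 0+3·β ≈ 7.24264, π⊥ = 0+3·β' ≈ -1.24264 ∉ [-0.1, 0.5) ⇒ out
candidate 4: (m,n)=(-6,-1) → π∥ = -6-1·β ≈ -8.41421, π⊥ = -6-1·β' ≈ -5.58579 ∉ [-0.1, 0.5) ⇒ out
candidate 5: (m,n)=(-2,-8) → π∥ = -2-8·β ≈ -21.31371, π⊥ = -2-8·β' ≈ 1.31371 ∉ [-0.1, 0.5) ⇒ out
candidate 6: (m,n)=(-6,-4) → π∥ = -6-4·β ≈ -15.65685, π⊥ = -6-4·β' ≈ -4.34315 ∉ [-0.1, 0.5) ⇒ out
candidate 7: (m,n)=(-2,-5) → π∥ = -2-5·β ≈ -14.07107, π⊥ = -2-5·β' ≈ 0.07107 ∈ [-0.1, 0.5) ⇒ IN Λ

2, 7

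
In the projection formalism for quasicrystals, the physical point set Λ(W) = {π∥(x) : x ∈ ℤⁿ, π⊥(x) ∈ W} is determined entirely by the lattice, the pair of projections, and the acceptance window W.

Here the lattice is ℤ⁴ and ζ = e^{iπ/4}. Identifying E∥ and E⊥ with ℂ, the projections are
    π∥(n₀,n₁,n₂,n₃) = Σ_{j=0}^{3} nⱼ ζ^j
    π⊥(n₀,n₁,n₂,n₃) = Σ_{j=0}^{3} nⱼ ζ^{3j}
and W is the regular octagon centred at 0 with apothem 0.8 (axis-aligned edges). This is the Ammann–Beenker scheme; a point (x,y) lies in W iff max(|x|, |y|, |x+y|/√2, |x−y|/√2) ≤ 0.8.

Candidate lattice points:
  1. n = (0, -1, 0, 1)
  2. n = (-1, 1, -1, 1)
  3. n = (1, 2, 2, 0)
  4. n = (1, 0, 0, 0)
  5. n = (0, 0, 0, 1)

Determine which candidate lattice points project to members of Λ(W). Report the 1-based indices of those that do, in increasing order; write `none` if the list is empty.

3

With ζ = e^{iπ/4} the internal vectors are ζ^0,ζ^3,ζ^6,ζ^9.
#1 (0, -1, 0, 1): internal (1.414214, 0.000000); octagon support 1.414214 vs apothem 0.8 → ∉ W
#2 (-1, 1, -1, 1): internal (-1.000000, 2.414214); octagon support 2.414214 vs apothem 0.8 → ∉ W
#3 (1, 2, 2, 0): internal (-0.414214, -0.585786); octagon support 0.707107 vs apothem 0.8 → ∈ W
#4 (1, 0, 0, 0): internal (1.000000, 0.000000); octagon support 1.000000 vs apothem 0.8 → ∉ W
#5 (0, 0, 0, 1): internal (0.707107, 0.707107); octagon support 1.000000 vs apothem 0.8 → ∉ W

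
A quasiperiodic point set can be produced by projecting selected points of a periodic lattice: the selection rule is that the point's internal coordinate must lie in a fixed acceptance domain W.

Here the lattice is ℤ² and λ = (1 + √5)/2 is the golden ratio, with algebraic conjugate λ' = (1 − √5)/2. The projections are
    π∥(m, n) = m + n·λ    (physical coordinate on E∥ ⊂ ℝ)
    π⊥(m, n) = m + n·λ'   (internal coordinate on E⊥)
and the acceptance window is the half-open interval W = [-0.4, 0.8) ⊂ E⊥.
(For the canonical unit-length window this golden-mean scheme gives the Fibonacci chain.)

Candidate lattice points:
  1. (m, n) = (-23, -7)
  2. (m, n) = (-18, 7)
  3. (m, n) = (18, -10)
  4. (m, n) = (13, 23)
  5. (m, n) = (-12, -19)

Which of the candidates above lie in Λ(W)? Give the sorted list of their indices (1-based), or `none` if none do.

λ' = (1−√5)/2 ≈ -0.61803.
#1 (-23,-7): internal coord -23 + (-7)·λ' = -18.67376; -18.67376 ∉ [-0.4, 0.8) → out
#2 (-18,7): internal coord -18 + (7)·λ' = -22.32624; -22.32624 ∉ [-0.4, 0.8) → out
#3 (18,-10): internal coord 18 + (-10)·λ' = +24.18034; +24.18034 ∉ [-0.4, 0.8) → out
#4 (13,23): internal coord 13 + (23)·λ' = -1.21478; -1.21478 ∉ [-0.4, 0.8) → out
#5 (-12,-19): internal coord -12 + (-19)·λ' = -0.25735; -0.25735 ∈ [-0.4, 0.8) → IN Λ

5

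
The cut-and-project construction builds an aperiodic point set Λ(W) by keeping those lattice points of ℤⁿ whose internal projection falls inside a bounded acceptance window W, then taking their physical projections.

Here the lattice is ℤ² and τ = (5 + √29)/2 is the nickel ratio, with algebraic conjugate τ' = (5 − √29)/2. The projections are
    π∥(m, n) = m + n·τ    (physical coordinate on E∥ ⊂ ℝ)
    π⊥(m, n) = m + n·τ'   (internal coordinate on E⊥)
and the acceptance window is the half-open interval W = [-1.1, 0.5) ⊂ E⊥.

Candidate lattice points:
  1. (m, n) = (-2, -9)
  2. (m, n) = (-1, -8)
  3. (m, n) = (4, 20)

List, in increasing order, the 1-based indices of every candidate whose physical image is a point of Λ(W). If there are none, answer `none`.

τ' = (5−√29)/2 ≈ -0.19258.
#1 (-2,-9): internal coord -2 + (-9)·τ' = -0.26676; -0.26676 ∈ [-1.1, 0.5) → IN Λ
#2 (-1,-8): internal coord -1 + (-8)·τ' = +0.54066; +0.54066 ∉ [-1.1, 0.5) → out
#3 (4,20): internal coord 4 + (20)·τ' = +0.14835; +0.14835 ∈ [-1.1, 0.5) → IN Λ

1, 3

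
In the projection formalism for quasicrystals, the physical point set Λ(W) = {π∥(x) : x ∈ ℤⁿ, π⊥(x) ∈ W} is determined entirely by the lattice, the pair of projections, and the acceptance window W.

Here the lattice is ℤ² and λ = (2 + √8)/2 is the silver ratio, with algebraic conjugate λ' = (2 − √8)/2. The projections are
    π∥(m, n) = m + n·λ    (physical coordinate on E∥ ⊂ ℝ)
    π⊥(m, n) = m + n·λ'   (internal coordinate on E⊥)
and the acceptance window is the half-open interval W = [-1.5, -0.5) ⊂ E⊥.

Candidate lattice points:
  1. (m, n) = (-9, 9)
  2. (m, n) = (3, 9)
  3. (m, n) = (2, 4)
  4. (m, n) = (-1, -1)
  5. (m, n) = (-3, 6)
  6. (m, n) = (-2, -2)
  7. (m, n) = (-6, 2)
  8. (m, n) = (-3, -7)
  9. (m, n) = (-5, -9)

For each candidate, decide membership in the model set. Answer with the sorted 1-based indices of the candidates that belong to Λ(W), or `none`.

2, 4, 6, 9

Compute λ' = (2−√8)/2 = -0.41421, so π⊥(m,n) = m -0.41421·n.
[1] lift (-9,9): star map gives -12.72792; window check -1.5 ≤ -12.72792 < -0.5 is false → out
[2] lift (3,9): star map gives -0.72792; window check -1.5 ≤ -0.72792 < -0.5 is true → IN Λ
[3] lift (2,4): star map gives 0.34315; window check -1.5 ≤ 0.34315 < -0.5 is false → out
[4] lift (-1,-1): star map gives -0.58579; window check -1.5 ≤ -0.58579 < -0.5 is true → IN Λ
[5] lift (-3,6): star map gives -5.48528; window check -1.5 ≤ -5.48528 < -0.5 is false → out
[6] lift (-2,-2): star map gives -1.17157; window check -1.5 ≤ -1.17157 < -0.5 is true → IN Λ
[7] lift (-6,2): star map gives -6.82843; window check -1.5 ≤ -6.82843 < -0.5 is false → out
[8] lift (-3,-7): star map gives -0.10051; window check -1.5 ≤ -0.10051 < -0.5 is false → out
[9] lift (-5,-9): star map gives -1.27208; window check -1.5 ≤ -1.27208 < -0.5 is true → IN Λ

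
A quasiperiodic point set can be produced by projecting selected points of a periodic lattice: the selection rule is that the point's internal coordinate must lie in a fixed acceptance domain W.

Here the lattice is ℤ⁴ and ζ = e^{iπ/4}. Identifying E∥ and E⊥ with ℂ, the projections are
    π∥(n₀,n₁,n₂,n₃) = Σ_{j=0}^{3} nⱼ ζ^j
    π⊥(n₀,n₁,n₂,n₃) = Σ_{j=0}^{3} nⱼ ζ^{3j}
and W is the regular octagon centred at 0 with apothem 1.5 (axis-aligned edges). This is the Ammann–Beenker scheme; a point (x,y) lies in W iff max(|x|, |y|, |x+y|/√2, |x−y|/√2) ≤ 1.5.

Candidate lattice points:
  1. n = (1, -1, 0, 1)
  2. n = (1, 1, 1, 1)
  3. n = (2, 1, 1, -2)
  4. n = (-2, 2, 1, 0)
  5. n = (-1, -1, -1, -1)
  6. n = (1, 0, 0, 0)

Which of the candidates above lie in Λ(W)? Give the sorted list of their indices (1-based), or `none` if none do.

2, 5, 6

π⊥(n) = n₀ + n₁ζ³ + n₂ζ⁶ + n₃ζ⁹ where ζ = e^{iπ/4}.
#1 (1, -1, 0, 1): internal (2.414214, 0.000000); octagon support 2.414214 vs apothem 1.5 → ∉ W
#2 (1, 1, 1, 1): internal (1.000000, 0.414214); octagon support 1.000000 vs apothem 1.5 → ∈ W
#3 (2, 1, 1, -2): internal (-0.121320, -1.707107); octagon support 1.707107 vs apothem 1.5 → ∉ W
#4 (-2, 2, 1, 0): internal (-3.414214, 0.414214); octagon support 3.414214 vs apothem 1.5 → ∉ W
#5 (-1, -1, -1, -1): internal (-1.000000, -0.414214); octagon support 1.000000 vs apothem 1.5 → ∈ W
#6 (1, 0, 0, 0): internal (1.000000, 0.000000); octagon support 1.000000 vs apothem 1.5 → ∈ W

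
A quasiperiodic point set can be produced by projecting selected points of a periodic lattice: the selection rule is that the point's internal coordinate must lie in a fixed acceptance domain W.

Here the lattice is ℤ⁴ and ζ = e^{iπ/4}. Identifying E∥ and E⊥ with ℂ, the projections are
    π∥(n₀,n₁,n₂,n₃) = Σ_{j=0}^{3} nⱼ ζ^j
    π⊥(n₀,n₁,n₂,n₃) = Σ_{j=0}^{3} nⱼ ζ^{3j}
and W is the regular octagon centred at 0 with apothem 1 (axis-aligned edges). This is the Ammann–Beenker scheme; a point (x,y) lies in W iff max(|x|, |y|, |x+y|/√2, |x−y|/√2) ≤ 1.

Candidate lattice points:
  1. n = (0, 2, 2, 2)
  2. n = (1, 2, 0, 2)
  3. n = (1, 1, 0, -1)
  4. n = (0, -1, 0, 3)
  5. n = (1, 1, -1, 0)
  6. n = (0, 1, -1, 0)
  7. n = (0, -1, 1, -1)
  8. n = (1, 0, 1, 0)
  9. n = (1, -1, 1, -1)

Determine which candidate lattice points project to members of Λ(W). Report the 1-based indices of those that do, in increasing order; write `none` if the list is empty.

1, 3

With ζ = e^{iπ/4} the internal vectors are ζ^0,ζ^3,ζ^6,ζ^9.
#1 (0, 2, 2, 2): internal (0.000000, 0.828427); octagon support 0.828427 vs apothem 1 → ∈ W
#2 (1, 2, 0, 2): internal (1.000000, 2.828427); octagon support 2.828427 vs apothem 1 → ∉ W
#3 (1, 1, 0, -1): internal (-0.414214, 0.000000); octagon support 0.414214 vs apothem 1 → ∈ W
#4 (0, -1, 0, 3): internal (2.828427, 1.414214); octagon support 3.000000 vs apothem 1 → ∉ W
#5 (1, 1, -1, 0): internal (0.292893, 1.707107); octagon support 1.707107 vs apothem 1 → ∉ W
#6 (0, 1, -1, 0): internal (-0.707107, 1.707107); octagon support 1.707107 vs apothem 1 → ∉ W
#7 (0, -1, 1, -1): internal (0.000000, -2.414214); octagon support 2.414214 vs apothem 1 → ∉ W
#8 (1, 0, 1, 0): internal (1.000000, -1.000000); octagon support 1.414214 vs apothem 1 → ∉ W
#9 (1, -1, 1, -1): internal (1.000000, -2.414214); octagon support 2.414214 vs apothem 1 → ∉ W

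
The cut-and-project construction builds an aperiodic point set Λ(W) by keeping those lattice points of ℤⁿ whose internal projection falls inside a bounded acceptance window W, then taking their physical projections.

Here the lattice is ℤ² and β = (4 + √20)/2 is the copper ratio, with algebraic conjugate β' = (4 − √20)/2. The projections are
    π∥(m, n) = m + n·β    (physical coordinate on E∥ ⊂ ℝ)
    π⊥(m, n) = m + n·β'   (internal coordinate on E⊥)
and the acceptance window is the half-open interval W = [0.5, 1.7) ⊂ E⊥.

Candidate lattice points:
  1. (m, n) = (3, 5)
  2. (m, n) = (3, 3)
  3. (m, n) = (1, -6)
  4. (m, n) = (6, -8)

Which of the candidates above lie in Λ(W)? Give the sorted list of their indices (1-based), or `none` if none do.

Numerically β ≈ 4.23607 and β' = −1/β ≈ -0.23607.
[1] lift (3,5): star map gives 1.81966; window check 0.5 ≤ 1.81966 < 1.7 is false → out
[2] lift (3,3): star map gives 2.29180; window check 0.5 ≤ 2.29180 < 1.7 is false → out
[3] lift (1,-6): star map gives 2.41641; window check 0.5 ≤ 2.41641 < 1.7 is false → out
[4] lift (6,-8): star map gives 7.88854; window check 0.5 ≤ 7.88854 < 1.7 is false → out

none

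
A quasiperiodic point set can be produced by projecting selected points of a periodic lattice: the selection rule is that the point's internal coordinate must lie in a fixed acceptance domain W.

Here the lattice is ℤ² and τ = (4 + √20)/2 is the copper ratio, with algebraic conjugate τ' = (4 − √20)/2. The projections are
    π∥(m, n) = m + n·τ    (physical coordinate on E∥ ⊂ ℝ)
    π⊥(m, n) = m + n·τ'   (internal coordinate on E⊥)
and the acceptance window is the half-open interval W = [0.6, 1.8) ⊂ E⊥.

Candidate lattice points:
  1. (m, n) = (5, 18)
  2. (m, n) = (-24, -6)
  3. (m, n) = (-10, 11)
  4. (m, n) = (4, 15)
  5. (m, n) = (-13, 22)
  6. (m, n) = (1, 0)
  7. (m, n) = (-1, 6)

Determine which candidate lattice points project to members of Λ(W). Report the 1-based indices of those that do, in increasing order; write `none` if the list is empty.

Compute τ' = (4−√20)/2 = -0.2361, so π⊥(m,n) = m -0.2361·n.
#1 (5,18): internal coord 5 + (18)·τ' = +0.7508; +0.7508 ∈ [0.6, 1.8) → IN Λ
#2 (-24,-6): internal coord -24 + (-6)·τ' = -22.5836; -22.5836 ∉ [0.6, 1.8) → out
#3 (-10,11): internal coord -10 + (11)·τ' = -12.5967; -12.5967 ∉ [0.6, 1.8) → out
#4 (4,15): internal coord 4 + (15)·τ' = +0.4590; +0.4590 ∉ [0.6, 1.8) → out
#5 (-13,22): internal coord -13 + (22)·τ' = -18.1935; -18.1935 ∉ [0.6, 1.8) → out
#6 (1,0): internal coord 1 + (0)·τ' = +1.0000; +1.0000 ∈ [0.6, 1.8) → IN Λ
#7 (-1,6): internal coord -1 + (6)·τ' = -2.4164; -2.4164 ∉ [0.6, 1.8) → out

1, 6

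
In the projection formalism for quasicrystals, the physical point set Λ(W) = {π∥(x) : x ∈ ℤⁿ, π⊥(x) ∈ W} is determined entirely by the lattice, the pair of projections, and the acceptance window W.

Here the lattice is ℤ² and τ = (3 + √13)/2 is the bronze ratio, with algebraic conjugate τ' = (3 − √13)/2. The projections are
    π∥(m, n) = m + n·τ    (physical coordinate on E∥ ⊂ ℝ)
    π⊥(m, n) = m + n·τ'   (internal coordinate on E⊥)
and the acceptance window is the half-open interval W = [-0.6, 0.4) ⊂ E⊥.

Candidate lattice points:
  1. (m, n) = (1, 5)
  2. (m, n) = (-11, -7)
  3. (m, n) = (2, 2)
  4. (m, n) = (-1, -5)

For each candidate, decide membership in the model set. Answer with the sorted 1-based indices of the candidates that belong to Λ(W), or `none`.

1

Numerically τ ≈ 3.30278 and τ' = −1/τ ≈ -0.30278.
candidate 1: (m,n)=(1,5) → π∥ = 1+5·τ ≈ 17.51388, π⊥ = 1+5·τ' ≈ -0.51388 ∈ [-0.6, 0.4) ⇒ IN Λ
candidate 2: (m,n)=(-11,-7) → π∥ = -11-7·τ ≈ -34.11943, π⊥ = -11-7·τ' ≈ -8.88057 ∉ [-0.6, 0.4) ⇒ out
candidate 3: (m,n)=(2,2) → π∥ = 2+2·τ ≈ 8.60555, π⊥ = 2+2·τ' ≈ 1.39445 ∉ [-0.6, 0.4) ⇒ out
candidate 4: (m,n)=(-1,-5) → π∥ = -1-5·τ ≈ -17.51388, π⊥ = -1-5·τ' ≈ 0.51388 ∉ [-0.6, 0.4) ⇒ out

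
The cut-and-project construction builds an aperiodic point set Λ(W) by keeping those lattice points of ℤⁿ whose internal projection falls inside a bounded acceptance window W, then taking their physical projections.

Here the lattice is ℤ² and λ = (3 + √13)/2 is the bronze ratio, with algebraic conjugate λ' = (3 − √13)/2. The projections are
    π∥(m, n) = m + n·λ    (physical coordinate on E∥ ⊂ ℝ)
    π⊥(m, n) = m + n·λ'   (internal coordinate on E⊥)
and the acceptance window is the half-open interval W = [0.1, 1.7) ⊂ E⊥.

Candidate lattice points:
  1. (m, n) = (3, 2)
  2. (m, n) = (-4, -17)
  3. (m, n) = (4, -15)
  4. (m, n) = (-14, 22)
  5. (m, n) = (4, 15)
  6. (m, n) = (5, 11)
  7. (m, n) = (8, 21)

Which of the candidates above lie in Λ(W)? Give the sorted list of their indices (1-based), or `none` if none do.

Numerically λ ≈ 3.3028 and λ' = −1/λ ≈ -0.3028.
[1] lift (3,2): star map gives 2.3944; window check 0.1 ≤ 2.3944 < 1.7 is false → out
[2] lift (-4,-17): star map gives 1.1472; window check 0.1 ≤ 1.1472 < 1.7 is true → IN Λ
[3] lift (4,-15): star map gives 8.5416; window check 0.1 ≤ 8.5416 < 1.7 is false → out
[4] lift (-14,22): star map gives -20.6611; window check 0.1 ≤ -20.6611 < 1.7 is false → out
[5] lift (4,15): star map gives -0.5416; window check 0.1 ≤ -0.5416 < 1.7 is false → out
[6] lift (5,11): star map gives 1.6695; window check 0.1 ≤ 1.6695 < 1.7 is true → IN Λ
[7] lift (8,21): star map gives 1.6417; window check 0.1 ≤ 1.6417 < 1.7 is true → IN Λ

2, 6, 7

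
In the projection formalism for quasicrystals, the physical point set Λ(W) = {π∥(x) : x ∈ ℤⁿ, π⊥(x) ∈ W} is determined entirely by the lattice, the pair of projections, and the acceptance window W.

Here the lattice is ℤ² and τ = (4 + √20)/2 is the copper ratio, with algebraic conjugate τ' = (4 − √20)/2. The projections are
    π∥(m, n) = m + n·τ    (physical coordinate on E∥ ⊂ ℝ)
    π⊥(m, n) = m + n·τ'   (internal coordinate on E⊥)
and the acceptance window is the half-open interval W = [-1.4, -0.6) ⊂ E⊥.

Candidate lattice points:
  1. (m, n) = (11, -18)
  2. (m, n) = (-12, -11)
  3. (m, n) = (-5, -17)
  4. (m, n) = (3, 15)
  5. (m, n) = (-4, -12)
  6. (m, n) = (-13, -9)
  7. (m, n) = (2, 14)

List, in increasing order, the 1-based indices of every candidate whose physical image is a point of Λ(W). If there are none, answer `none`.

3, 5, 7

Numerically τ ≈ 4.236068 and τ' = −1/τ ≈ -0.236068.
candidate 1: (m,n)=(11,-18) → π∥ = 11-18·τ ≈ -65.249224, π⊥ = 11-18·τ' ≈ 15.249224 ∉ [-1.4, -0.6) ⇒ out
candidate 2: (m,n)=(-12,-11) → π∥ = -12-11·τ ≈ -58.596748, π⊥ = -12-11·τ' ≈ -9.403252 ∉ [-1.4, -0.6) ⇒ out
candidate 3: (m,n)=(-5,-17) → π∥ = -5-17·τ ≈ -77.013156, π⊥ = -5-17·τ' ≈ -0.986844 ∈ [-1.4, -0.6) ⇒ IN Λ
candidate 4: (m,n)=(3,15) → π∥ = 3+15·τ ≈ 66.541020, π⊥ = 3+15·τ' ≈ -0.541020 ∉ [-1.4, -0.6) ⇒ out
candidate 5: (m,n)=(-4,-12) → π∥ = -4-12·τ ≈ -54.832816, π⊥ = -4-12·τ' ≈ -1.167184 ∈ [-1.4, -0.6) ⇒ IN Λ
candidate 6: (m,n)=(-13,-9) → π∥ = -13-9·τ ≈ -51.124612, π⊥ = -13-9·τ' ≈ -10.875388 ∉ [-1.4, -0.6) ⇒ out
candidate 7: (m,n)=(2,14) → π∥ = 2+14·τ ≈ 61.304952, π⊥ = 2+14·τ' ≈ -1.304952 ∈ [-1.4, -0.6) ⇒ IN Λ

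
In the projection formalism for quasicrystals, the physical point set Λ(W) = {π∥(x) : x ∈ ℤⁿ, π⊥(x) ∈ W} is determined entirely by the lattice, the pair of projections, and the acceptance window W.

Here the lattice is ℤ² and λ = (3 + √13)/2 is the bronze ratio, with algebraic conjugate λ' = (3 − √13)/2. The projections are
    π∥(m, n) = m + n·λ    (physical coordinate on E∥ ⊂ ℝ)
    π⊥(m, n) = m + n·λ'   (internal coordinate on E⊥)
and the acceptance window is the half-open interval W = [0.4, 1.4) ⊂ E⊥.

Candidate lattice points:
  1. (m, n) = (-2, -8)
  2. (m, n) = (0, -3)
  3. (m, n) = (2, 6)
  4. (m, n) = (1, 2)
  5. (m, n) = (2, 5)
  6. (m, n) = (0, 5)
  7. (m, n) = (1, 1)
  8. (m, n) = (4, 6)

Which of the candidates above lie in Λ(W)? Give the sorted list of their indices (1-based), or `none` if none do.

Compute λ' = (3−√13)/2 = -0.30278, so π⊥(m,n) = m -0.30278·n.
[1] lift (-2,-8): star map gives 0.42221; window check 0.4 ≤ 0.42221 < 1.4 is true → IN Λ
[2] lift (0,-3): star map gives 0.90833; window check 0.4 ≤ 0.90833 < 1.4 is true → IN Λ
[3] lift (2,6): star map gives 0.18335; window check 0.4 ≤ 0.18335 < 1.4 is false → out
[4] lift (1,2): star map gives 0.39445; window check 0.4 ≤ 0.39445 < 1.4 is false → out
[5] lift (2,5): star map gives 0.48612; window check 0.4 ≤ 0.48612 < 1.4 is true → IN Λ
[6] lift (0,5): star map gives -1.51388; window check 0.4 ≤ -1.51388 < 1.4 is false → out
[7] lift (1,1): star map gives 0.69722; window check 0.4 ≤ 0.69722 < 1.4 is true → IN Λ
[8] lift (4,6): star map gives 2.18335; window check 0.4 ≤ 2.18335 < 1.4 is false → out

1, 2, 5, 7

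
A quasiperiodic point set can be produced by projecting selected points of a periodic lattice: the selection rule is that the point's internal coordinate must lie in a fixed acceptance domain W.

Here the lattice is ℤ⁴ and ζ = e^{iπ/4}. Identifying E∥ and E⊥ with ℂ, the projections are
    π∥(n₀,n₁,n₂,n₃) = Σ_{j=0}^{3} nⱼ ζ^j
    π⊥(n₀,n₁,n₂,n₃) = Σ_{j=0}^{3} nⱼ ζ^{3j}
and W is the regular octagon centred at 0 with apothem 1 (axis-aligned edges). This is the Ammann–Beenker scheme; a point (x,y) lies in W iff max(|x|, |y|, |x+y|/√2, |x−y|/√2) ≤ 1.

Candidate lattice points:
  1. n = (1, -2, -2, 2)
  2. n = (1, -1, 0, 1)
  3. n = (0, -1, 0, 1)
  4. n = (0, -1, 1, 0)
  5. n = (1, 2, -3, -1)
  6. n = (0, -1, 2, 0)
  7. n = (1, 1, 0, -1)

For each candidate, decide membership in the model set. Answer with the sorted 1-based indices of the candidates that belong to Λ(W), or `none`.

7

With ζ = e^{iπ/4} the internal vectors are ζ^0,ζ^3,ζ^6,ζ^9.
candidate 1: n = (1, -2, -2, 2) → π⊥ ≈ (+3.8284, +2.0000); max(|x|,|y|,|x±y|/√2) = 4.1213 > 1 ⇒ ∉ W
candidate 2: n = (1, -1, 0, 1) → π⊥ ≈ (+2.4142, +0.0000); max(|x|,|y|,|x±y|/√2) = 2.4142 > 1 ⇒ ∉ W
candidate 3: n = (0, -1, 0, 1) → π⊥ ≈ (+1.4142, +0.0000); max(|x|,|y|,|x±y|/√2) = 1.4142 > 1 ⇒ ∉ W
candidate 4: n = (0, -1, 1, 0) → π⊥ ≈ (+0.7071, -1.7071); max(|x|,|y|,|x±y|/√2) = 1.7071 > 1 ⇒ ∉ W
candidate 5: n = (1, 2, -3, -1) → π⊥ ≈ (-1.1213, +3.7071); max(|x|,|y|,|x±y|/√2) = 3.7071 > 1 ⇒ ∉ W
candidate 6: n = (0, -1, 2, 0) → π⊥ ≈ (+0.7071, -2.7071); max(|x|,|y|,|x±y|/√2) = 2.7071 > 1 ⇒ ∉ W
candidate 7: n = (1, 1, 0, -1) → π⊥ ≈ (-0.4142, +0.0000); max(|x|,|y|,|x±y|/√2) = 0.4142 ≤ 1 ⇒ ∈ W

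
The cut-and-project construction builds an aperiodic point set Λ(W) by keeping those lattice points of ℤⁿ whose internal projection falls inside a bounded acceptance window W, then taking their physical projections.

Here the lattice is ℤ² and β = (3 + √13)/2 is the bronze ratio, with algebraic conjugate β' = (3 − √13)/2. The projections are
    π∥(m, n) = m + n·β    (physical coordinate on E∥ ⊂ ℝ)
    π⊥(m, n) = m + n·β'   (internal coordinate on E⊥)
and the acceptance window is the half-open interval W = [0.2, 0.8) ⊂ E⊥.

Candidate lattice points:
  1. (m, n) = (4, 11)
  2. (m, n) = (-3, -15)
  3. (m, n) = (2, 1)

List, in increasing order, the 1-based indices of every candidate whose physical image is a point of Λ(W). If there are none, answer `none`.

Numerically β ≈ 3.302776 and β' = −1/β ≈ -0.302776.
[1] lift (4,11): star map gives 0.669468; window check 0.2 ≤ 0.669468 < 0.8 is true → IN Λ
[2] lift (-3,-15): star map gives 1.541635; window check 0.2 ≤ 1.541635 < 0.8 is false → out
[3] lift (2,1): star map gives 1.697224; window check 0.2 ≤ 1.697224 < 0.8 is false → out

1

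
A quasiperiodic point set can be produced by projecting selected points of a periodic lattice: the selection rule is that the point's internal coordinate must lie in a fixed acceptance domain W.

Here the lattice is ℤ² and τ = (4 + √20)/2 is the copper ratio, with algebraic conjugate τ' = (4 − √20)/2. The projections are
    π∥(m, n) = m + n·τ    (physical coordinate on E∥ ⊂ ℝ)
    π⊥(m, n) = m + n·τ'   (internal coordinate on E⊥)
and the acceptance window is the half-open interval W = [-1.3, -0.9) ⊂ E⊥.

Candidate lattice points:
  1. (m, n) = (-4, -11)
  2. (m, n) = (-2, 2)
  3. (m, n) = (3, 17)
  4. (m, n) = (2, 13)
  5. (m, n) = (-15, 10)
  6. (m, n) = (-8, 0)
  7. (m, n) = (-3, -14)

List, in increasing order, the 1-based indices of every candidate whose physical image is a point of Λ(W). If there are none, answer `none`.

τ' = (4−√20)/2 ≈ -0.2361.
candidate 1: (m,n)=(-4,-11) → π∥ = -4-11·τ ≈ -50.5967, π⊥ = -4-11·τ' ≈ -1.4033 ∉ [-1.3, -0.9) ⇒ out
candidate 2: (m,n)=(-2,2) → π∥ = -2+2·τ ≈ 6.4721, π⊥ = -2+2·τ' ≈ -2.4721 ∉ [-1.3, -0.9) ⇒ out
candidate 3: (m,n)=(3,17) → π∥ = 3+17·τ ≈ 75.0132, π⊥ = 3+17·τ' ≈ -1.0132 ∈ [-1.3, -0.9) ⇒ IN Λ
candidate 4: (m,n)=(2,13) → π∥ = 2+13·τ ≈ 57.0689, π⊥ = 2+13·τ' ≈ -1.0689 ∈ [-1.3, -0.9) ⇒ IN Λ
candidate 5: (m,n)=(-15,10) → π∥ = -15+10·τ ≈ 27.3607, π⊥ = -15+10·τ' ≈ -17.3607 ∉ [-1.3, -0.9) ⇒ out
candidate 6: (m,n)=(-8,0) → π∥ = -8+0·τ ≈ -8.0000, π⊥ = -8+0·τ' ≈ -8.0000 ∉ [-1.3, -0.9) ⇒ out
candidate 7: (m,n)=(-3,-14) → π∥ = -3-14·τ ≈ -62.3050, π⊥ = -3-14·τ' ≈ 0.3050 ∉ [-1.3, -0.9) ⇒ out

3, 4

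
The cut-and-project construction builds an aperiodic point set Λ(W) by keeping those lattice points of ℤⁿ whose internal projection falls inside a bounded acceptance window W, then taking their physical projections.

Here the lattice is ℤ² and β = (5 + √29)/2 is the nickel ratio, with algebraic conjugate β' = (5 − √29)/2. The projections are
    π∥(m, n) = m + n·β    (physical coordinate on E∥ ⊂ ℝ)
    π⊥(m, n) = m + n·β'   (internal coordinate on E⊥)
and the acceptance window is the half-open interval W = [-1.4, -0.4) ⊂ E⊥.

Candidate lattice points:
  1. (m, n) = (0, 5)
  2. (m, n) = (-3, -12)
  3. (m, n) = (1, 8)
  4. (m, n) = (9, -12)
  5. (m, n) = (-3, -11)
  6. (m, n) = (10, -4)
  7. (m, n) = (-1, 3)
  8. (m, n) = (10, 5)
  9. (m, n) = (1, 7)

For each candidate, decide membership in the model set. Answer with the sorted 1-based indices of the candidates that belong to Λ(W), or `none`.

Numerically β ≈ 5.1926 and β' = −1/β ≈ -0.1926.
#1 (0,5): internal coord 0 + (5)·β' = -0.9629; -0.9629 ∈ [-1.4, -0.4) → IN Λ
#2 (-3,-12): internal coord -3 + (-12)·β' = -0.6890; -0.6890 ∈ [-1.4, -0.4) → IN Λ
#3 (1,8): internal coord 1 + (8)·β' = -0.5407; -0.5407 ∈ [-1.4, -0.4) → IN Λ
#4 (9,-12): internal coord 9 + (-12)·β' = +11.3110; +11.3110 ∉ [-1.4, -0.4) → out
#5 (-3,-11): internal coord -3 + (-11)·β' = -0.8816; -0.8816 ∈ [-1.4, -0.4) → IN Λ
#6 (10,-4): internal coord 10 + (-4)·β' = +10.7703; +10.7703 ∉ [-1.4, -0.4) → out
#7 (-1,3): internal coord -1 + (3)·β' = -1.5777; -1.5777 ∉ [-1.4, -0.4) → out
#8 (10,5): internal coord 10 + (5)·β' = +9.0371; +9.0371 ∉ [-1.4, -0.4) → out
#9 (1,7): internal coord 1 + (7)·β' = -0.3481; -0.3481 ∉ [-1.4, -0.4) → out

1, 2, 3, 5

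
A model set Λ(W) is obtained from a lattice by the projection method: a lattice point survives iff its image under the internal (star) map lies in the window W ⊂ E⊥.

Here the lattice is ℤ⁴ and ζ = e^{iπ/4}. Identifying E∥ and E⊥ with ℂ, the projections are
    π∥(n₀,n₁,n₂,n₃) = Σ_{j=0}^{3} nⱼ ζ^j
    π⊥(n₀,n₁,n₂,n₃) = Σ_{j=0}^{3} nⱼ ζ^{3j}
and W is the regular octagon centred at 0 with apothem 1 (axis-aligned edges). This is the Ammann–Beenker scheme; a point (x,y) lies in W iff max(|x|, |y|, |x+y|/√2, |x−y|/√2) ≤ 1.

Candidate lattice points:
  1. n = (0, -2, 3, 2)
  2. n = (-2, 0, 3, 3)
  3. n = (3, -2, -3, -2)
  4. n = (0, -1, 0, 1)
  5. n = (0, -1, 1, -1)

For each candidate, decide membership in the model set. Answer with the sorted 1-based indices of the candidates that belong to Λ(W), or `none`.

With ζ = e^{iπ/4} the internal vectors are ζ^0,ζ^3,ζ^6,ζ^9.
candidate 1: n = (0, -2, 3, 2) → π⊥ ≈ (+2.828427, -3.000000); max(|x|,|y|,|x±y|/√2) = 4.121320 > 1 ⇒ ∉ W
candidate 2: n = (-2, 0, 3, 3) → π⊥ ≈ (+0.121320, -0.878680); max(|x|,|y|,|x±y|/√2) = 0.878680 ≤ 1 ⇒ ∈ W
candidate 3: n = (3, -2, -3, -2) → π⊥ ≈ (+3.000000, +0.171573); max(|x|,|y|,|x±y|/√2) = 3.000000 > 1 ⇒ ∉ W
candidate 4: n = (0, -1, 0, 1) → π⊥ ≈ (+1.414214, +0.000000); max(|x|,|y|,|x±y|/√2) = 1.414214 > 1 ⇒ ∉ W
candidate 5: n = (0, -1, 1, -1) → π⊥ ≈ (+0.000000, -2.414214); max(|x|,|y|,|x±y|/√2) = 2.414214 > 1 ⇒ ∉ W

2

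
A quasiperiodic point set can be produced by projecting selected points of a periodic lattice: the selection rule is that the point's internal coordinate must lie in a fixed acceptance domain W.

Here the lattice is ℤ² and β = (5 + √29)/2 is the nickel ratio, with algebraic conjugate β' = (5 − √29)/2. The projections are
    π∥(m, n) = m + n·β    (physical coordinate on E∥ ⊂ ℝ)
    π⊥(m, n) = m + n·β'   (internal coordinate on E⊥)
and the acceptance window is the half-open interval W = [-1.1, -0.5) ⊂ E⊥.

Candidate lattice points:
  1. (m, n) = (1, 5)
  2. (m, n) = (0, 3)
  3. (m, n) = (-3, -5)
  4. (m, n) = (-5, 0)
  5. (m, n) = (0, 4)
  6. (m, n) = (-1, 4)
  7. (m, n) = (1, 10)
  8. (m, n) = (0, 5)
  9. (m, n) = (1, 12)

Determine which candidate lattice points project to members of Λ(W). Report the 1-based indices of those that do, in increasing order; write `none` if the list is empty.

2, 5, 7, 8

β' = (5−√29)/2 ≈ -0.192582.
#1 (1,5): internal coord 1 + (5)·β' = +0.037088; +0.037088 ∉ [-1.1, -0.5) → out
#2 (0,3): internal coord 0 + (3)·β' = -0.577747; -0.577747 ∈ [-1.1, -0.5) → IN Λ
#3 (-3,-5): internal coord -3 + (-5)·β' = -2.037088; -2.037088 ∉ [-1.1, -0.5) → out
#4 (-5,0): internal coord -5 + (0)·β' = -5.000000; -5.000000 ∉ [-1.1, -0.5) → out
#5 (0,4): internal coord 0 + (4)·β' = -0.770330; -0.770330 ∈ [-1.1, -0.5) → IN Λ
#6 (-1,4): internal coord -1 + (4)·β' = -1.770330; -1.770330 ∉ [-1.1, -0.5) → out
#7 (1,10): internal coord 1 + (10)·β' = -0.925824; -0.925824 ∈ [-1.1, -0.5) → IN Λ
#8 (0,5): internal coord 0 + (5)·β' = -0.962912; -0.962912 ∈ [-1.1, -0.5) → IN Λ
#9 (1,12): internal coord 1 + (12)·β' = -1.310989; -1.310989 ∉ [-1.1, -0.5) → out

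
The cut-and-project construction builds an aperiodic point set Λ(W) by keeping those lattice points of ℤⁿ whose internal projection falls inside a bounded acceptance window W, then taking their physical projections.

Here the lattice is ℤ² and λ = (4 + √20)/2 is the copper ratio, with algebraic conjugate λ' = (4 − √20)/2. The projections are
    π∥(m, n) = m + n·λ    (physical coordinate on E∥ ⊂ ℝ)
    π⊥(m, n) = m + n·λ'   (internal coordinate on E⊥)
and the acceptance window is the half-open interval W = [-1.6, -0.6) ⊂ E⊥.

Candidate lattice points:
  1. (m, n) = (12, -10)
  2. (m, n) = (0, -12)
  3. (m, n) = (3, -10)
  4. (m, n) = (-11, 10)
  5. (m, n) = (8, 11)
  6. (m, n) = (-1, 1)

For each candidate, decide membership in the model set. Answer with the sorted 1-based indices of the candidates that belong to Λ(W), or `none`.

6

λ' = (4−√20)/2 ≈ -0.2361.
[1] lift (12,-10): star map gives 14.3607; window check -1.6 ≤ 14.3607 < -0.6 is false → out
[2] lift (0,-12): star map gives 2.8328; window check -1.6 ≤ 2.8328 < -0.6 is false → out
[3] lift (3,-10): star map gives 5.3607; window check -1.6 ≤ 5.3607 < -0.6 is false → out
[4] lift (-11,10): star map gives -13.3607; window check -1.6 ≤ -13.3607 < -0.6 is false → out
[5] lift (8,11): star map gives 5.4033; window check -1.6 ≤ 5.4033 < -0.6 is false → out
[6] lift (-1,1): star map gives -1.2361; window check -1.6 ≤ -1.2361 < -0.6 is true → IN Λ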